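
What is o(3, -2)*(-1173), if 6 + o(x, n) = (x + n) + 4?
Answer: 1173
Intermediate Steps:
o(x, n) = -2 + n + x (o(x, n) = -6 + ((x + n) + 4) = -6 + ((n + x) + 4) = -6 + (4 + n + x) = -2 + n + x)
o(3, -2)*(-1173) = (-2 - 2 + 3)*(-1173) = -1*(-1173) = 1173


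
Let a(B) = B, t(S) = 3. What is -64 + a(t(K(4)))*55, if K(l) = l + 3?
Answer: 101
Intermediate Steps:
K(l) = 3 + l
-64 + a(t(K(4)))*55 = -64 + 3*55 = -64 + 165 = 101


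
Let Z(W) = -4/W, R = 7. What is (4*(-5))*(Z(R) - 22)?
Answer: 3160/7 ≈ 451.43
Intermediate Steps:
(4*(-5))*(Z(R) - 22) = (4*(-5))*(-4/7 - 22) = -20*(-4*1/7 - 22) = -20*(-4/7 - 22) = -20*(-158/7) = 3160/7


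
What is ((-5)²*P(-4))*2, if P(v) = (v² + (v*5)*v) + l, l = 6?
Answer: 5100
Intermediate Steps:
P(v) = 6 + 6*v² (P(v) = (v² + (v*5)*v) + 6 = (v² + (5*v)*v) + 6 = (v² + 5*v²) + 6 = 6*v² + 6 = 6 + 6*v²)
((-5)²*P(-4))*2 = ((-5)²*(6 + 6*(-4)²))*2 = (25*(6 + 6*16))*2 = (25*(6 + 96))*2 = (25*102)*2 = 2550*2 = 5100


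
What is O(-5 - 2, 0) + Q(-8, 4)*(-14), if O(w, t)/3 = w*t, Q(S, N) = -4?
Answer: 56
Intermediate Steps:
O(w, t) = 3*t*w (O(w, t) = 3*(w*t) = 3*(t*w) = 3*t*w)
O(-5 - 2, 0) + Q(-8, 4)*(-14) = 3*0*(-5 - 2) - 4*(-14) = 3*0*(-7) + 56 = 0 + 56 = 56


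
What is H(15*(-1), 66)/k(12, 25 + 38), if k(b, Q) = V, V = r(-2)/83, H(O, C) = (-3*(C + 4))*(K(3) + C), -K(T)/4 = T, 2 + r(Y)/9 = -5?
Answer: 14940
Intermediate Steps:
r(Y) = -63 (r(Y) = -18 + 9*(-5) = -18 - 45 = -63)
K(T) = -4*T
H(O, C) = (-12 + C)*(-12 - 3*C) (H(O, C) = (-3*(C + 4))*(-4*3 + C) = (-3*(4 + C))*(-12 + C) = (-12 - 3*C)*(-12 + C) = (-12 + C)*(-12 - 3*C))
V = -63/83 ≈ -0.75904
k(b, Q) = -63/83
H(15*(-1), 66)/k(12, 25 + 38) = (144 - 3*66² + 24*66)/(-63/83) = (144 - 3*4356 + 1584)*(-83/63) = (144 - 13068 + 1584)*(-83/63) = -11340*(-83/63) = 14940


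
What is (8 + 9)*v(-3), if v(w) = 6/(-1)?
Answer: -102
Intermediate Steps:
v(w) = -6 (v(w) = 6*(-1) = -6)
(8 + 9)*v(-3) = (8 + 9)*(-6) = 17*(-6) = -102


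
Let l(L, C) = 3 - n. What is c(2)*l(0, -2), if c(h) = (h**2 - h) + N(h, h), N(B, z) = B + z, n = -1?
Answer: 24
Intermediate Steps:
l(L, C) = 4 (l(L, C) = 3 - 1*(-1) = 3 + 1 = 4)
c(h) = h + h**2 (c(h) = (h**2 - h) + (h + h) = (h**2 - h) + 2*h = h + h**2)
c(2)*l(0, -2) = (2*(1 + 2))*4 = (2*3)*4 = 6*4 = 24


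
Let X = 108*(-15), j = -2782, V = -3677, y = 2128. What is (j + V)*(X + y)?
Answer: -3281172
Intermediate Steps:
X = -1620
(j + V)*(X + y) = (-2782 - 3677)*(-1620 + 2128) = -6459*508 = -3281172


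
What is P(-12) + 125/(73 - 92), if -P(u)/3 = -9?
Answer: 388/19 ≈ 20.421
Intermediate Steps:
P(u) = 27 (P(u) = -3*(-9) = 27)
P(-12) + 125/(73 - 92) = 27 + 125/(73 - 92) = 27 + 125/(-19) = 27 - 1/19*125 = 27 - 125/19 = 388/19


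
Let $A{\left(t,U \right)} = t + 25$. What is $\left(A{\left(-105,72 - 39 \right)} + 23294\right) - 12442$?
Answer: $10772$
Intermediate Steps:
$A{\left(t,U \right)} = 25 + t$
$\left(A{\left(-105,72 - 39 \right)} + 23294\right) - 12442 = \left(\left(25 - 105\right) + 23294\right) - 12442 = \left(-80 + 23294\right) - 12442 = 23214 - 12442 = 10772$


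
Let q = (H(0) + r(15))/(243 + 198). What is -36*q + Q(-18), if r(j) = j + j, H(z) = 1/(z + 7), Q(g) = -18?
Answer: -7018/343 ≈ -20.461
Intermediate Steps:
H(z) = 1/(7 + z)
r(j) = 2*j
q = 211/3087 (q = (1/(7 + 0) + 2*15)/(243 + 198) = (1/7 + 30)/441 = (1/7 + 30)*(1/441) = (211/7)*(1/441) = 211/3087 ≈ 0.068351)
-36*q + Q(-18) = -36*211/3087 - 18 = -844/343 - 18 = -7018/343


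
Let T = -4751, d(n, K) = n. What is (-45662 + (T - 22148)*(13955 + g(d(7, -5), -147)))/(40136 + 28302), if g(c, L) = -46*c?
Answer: -366759729/68438 ≈ -5359.0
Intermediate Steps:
(-45662 + (T - 22148)*(13955 + g(d(7, -5), -147)))/(40136 + 28302) = (-45662 + (-4751 - 22148)*(13955 - 46*7))/(40136 + 28302) = (-45662 - 26899*(13955 - 322))/68438 = (-45662 - 26899*13633)*(1/68438) = (-45662 - 366714067)*(1/68438) = -366759729*1/68438 = -366759729/68438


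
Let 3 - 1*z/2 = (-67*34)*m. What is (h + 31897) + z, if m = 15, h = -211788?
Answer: -111545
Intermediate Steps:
z = 68346 (z = 6 - 2*(-67*34)*15 = 6 - (-4556)*15 = 6 - 2*(-34170) = 6 + 68340 = 68346)
(h + 31897) + z = (-211788 + 31897) + 68346 = -179891 + 68346 = -111545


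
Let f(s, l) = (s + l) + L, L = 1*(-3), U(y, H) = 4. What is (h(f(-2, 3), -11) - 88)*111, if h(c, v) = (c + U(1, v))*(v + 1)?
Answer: -11988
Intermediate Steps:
L = -3
f(s, l) = -3 + l + s (f(s, l) = (s + l) - 3 = (l + s) - 3 = -3 + l + s)
h(c, v) = (1 + v)*(4 + c) (h(c, v) = (c + 4)*(v + 1) = (4 + c)*(1 + v) = (1 + v)*(4 + c))
(h(f(-2, 3), -11) - 88)*111 = ((4 + (-3 + 3 - 2) + 4*(-11) + (-3 + 3 - 2)*(-11)) - 88)*111 = ((4 - 2 - 44 - 2*(-11)) - 88)*111 = ((4 - 2 - 44 + 22) - 88)*111 = (-20 - 88)*111 = -108*111 = -11988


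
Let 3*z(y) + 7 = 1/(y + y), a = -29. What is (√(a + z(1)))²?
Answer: -187/6 ≈ -31.167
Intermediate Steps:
z(y) = -7/3 + 1/(6*y) (z(y) = -7/3 + 1/(3*(y + y)) = -7/3 + 1/(3*((2*y))) = -7/3 + (1/(2*y))/3 = -7/3 + 1/(6*y))
(√(a + z(1)))² = (√(-29 + (⅙)*(1 - 14*1)/1))² = (√(-29 + (⅙)*1*(1 - 14)))² = (√(-29 + (⅙)*1*(-13)))² = (√(-29 - 13/6))² = (√(-187/6))² = (I*√1122/6)² = -187/6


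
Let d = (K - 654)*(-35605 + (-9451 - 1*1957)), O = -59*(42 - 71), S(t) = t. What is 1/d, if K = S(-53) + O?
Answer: -1/47201052 ≈ -2.1186e-8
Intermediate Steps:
O = 1711 (O = -59*(-29) = 1711)
K = 1658 (K = -53 + 1711 = 1658)
d = -47201052 (d = (1658 - 654)*(-35605 + (-9451 - 1*1957)) = 1004*(-35605 + (-9451 - 1957)) = 1004*(-35605 - 11408) = 1004*(-47013) = -47201052)
1/d = 1/(-47201052) = -1/47201052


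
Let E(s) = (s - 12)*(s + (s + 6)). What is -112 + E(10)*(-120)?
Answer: 6128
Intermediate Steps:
E(s) = (-12 + s)*(6 + 2*s) (E(s) = (-12 + s)*(s + (6 + s)) = (-12 + s)*(6 + 2*s))
-112 + E(10)*(-120) = -112 + (-72 - 18*10 + 2*10**2)*(-120) = -112 + (-72 - 180 + 2*100)*(-120) = -112 + (-72 - 180 + 200)*(-120) = -112 - 52*(-120) = -112 + 6240 = 6128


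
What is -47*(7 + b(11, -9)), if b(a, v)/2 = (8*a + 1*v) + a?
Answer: -8789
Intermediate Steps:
b(a, v) = 2*v + 18*a (b(a, v) = 2*((8*a + 1*v) + a) = 2*((8*a + v) + a) = 2*((v + 8*a) + a) = 2*(v + 9*a) = 2*v + 18*a)
-47*(7 + b(11, -9)) = -47*(7 + (2*(-9) + 18*11)) = -47*(7 + (-18 + 198)) = -47*(7 + 180) = -47*187 = -8789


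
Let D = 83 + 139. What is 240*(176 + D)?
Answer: 95520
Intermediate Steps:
D = 222
240*(176 + D) = 240*(176 + 222) = 240*398 = 95520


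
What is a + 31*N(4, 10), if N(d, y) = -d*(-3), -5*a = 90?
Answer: 354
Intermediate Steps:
a = -18 (a = -1/5*90 = -18)
N(d, y) = 3*d
a + 31*N(4, 10) = -18 + 31*(3*4) = -18 + 31*12 = -18 + 372 = 354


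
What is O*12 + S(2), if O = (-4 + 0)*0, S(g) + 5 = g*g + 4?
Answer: 3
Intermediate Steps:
S(g) = -1 + g**2 (S(g) = -5 + (g*g + 4) = -5 + (g**2 + 4) = -5 + (4 + g**2) = -1 + g**2)
O = 0 (O = -4*0 = 0)
O*12 + S(2) = 0*12 + (-1 + 2**2) = 0 + (-1 + 4) = 0 + 3 = 3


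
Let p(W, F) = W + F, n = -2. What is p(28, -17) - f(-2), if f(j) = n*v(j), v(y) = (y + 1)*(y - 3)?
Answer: 21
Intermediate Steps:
v(y) = (1 + y)*(-3 + y)
p(W, F) = F + W
f(j) = 6 - 2*j² + 4*j (f(j) = -2*(-3 + j² - 2*j) = 6 - 2*j² + 4*j)
p(28, -17) - f(-2) = (-17 + 28) - (6 - 2*(-2)² + 4*(-2)) = 11 - (6 - 2*4 - 8) = 11 - (6 - 8 - 8) = 11 - 1*(-10) = 11 + 10 = 21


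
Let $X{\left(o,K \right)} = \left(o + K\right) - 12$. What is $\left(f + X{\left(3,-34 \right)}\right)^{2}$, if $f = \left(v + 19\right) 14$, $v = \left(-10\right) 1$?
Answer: $6889$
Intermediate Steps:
$v = -10$
$f = 126$ ($f = \left(-10 + 19\right) 14 = 9 \cdot 14 = 126$)
$X{\left(o,K \right)} = -12 + K + o$ ($X{\left(o,K \right)} = \left(K + o\right) - 12 = -12 + K + o$)
$\left(f + X{\left(3,-34 \right)}\right)^{2} = \left(126 - 43\right)^{2} = 83^{2} = 6889$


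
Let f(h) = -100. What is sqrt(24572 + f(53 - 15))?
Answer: 2*sqrt(6118) ≈ 156.44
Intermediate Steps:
sqrt(24572 + f(53 - 15)) = sqrt(24572 - 100) = sqrt(24472) = 2*sqrt(6118)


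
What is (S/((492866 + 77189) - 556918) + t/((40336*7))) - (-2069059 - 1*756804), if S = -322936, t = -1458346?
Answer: 5240872616365219/1854629112 ≈ 2.8258e+6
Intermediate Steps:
(S/((492866 + 77189) - 556918) + t/((40336*7))) - (-2069059 - 1*756804) = (-322936/((492866 + 77189) - 556918) - 1458346/(40336*7)) - (-2069059 - 1*756804) = (-322936/(570055 - 556918) - 1458346/282352) - (-2069059 - 756804) = (-322936/13137 - 1458346*1/282352) - 1*(-2825863) = (-322936*1/13137 - 729173/141176) + 2825863 = (-322936/13137 - 729173/141176) + 2825863 = -55169958437/1854629112 + 2825863 = 5240872616365219/1854629112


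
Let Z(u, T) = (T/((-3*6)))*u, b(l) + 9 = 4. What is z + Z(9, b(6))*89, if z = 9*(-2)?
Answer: 409/2 ≈ 204.50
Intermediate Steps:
b(l) = -5 (b(l) = -9 + 4 = -5)
z = -18
Z(u, T) = -T*u/18 (Z(u, T) = (T/(-18))*u = (T*(-1/18))*u = (-T/18)*u = -T*u/18)
z + Z(9, b(6))*89 = -18 - 1/18*(-5)*9*89 = -18 + (5/2)*89 = -18 + 445/2 = 409/2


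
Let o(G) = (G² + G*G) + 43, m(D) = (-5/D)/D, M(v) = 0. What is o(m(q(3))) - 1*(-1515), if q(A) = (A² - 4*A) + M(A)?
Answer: 126248/81 ≈ 1558.6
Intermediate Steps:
q(A) = A² - 4*A (q(A) = (A² - 4*A) + 0 = A² - 4*A)
m(D) = -5/D²
o(G) = 43 + 2*G² (o(G) = (G² + G²) + 43 = 2*G² + 43 = 43 + 2*G²)
o(m(q(3))) - 1*(-1515) = (43 + 2*(-5*1/(9*(-4 + 3)²))²) - 1*(-1515) = (43 + 2*(-5/(3*(-1))²)²) + 1515 = (43 + 2*(-5/(-3)²)²) + 1515 = (43 + 2*(-5*⅑)²) + 1515 = (43 + 2*(-5/9)²) + 1515 = (43 + 2*(25/81)) + 1515 = (43 + 50/81) + 1515 = 3533/81 + 1515 = 126248/81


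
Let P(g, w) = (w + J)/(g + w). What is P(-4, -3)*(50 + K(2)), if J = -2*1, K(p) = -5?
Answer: 225/7 ≈ 32.143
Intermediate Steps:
J = -2
P(g, w) = (-2 + w)/(g + w) (P(g, w) = (w - 2)/(g + w) = (-2 + w)/(g + w))
P(-4, -3)*(50 + K(2)) = ((-2 - 3)/(-4 - 3))*(50 - 5) = (-5/(-7))*45 = -1/7*(-5)*45 = (5/7)*45 = 225/7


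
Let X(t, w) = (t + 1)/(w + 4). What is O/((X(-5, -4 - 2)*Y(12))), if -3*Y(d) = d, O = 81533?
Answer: -81533/8 ≈ -10192.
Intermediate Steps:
Y(d) = -d/3
X(t, w) = (1 + t)/(4 + w)
O/((X(-5, -4 - 2)*Y(12))) = 81533/((((1 - 5)/(4 + (-4 - 2)))*(-⅓*12))) = 81533/(((-4/(4 - 6))*(-4))) = 81533/(((-4/(-2))*(-4))) = 81533/((-½*(-4)*(-4))) = 81533/((2*(-4))) = 81533/(-8) = 81533*(-⅛) = -81533/8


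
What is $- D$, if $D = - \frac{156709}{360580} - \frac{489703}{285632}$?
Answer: $\frac{55334553207}{25748296640} \approx 2.1491$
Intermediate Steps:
$D = - \frac{55334553207}{25748296640}$ ($D = \left(-156709\right) \frac{1}{360580} - \frac{489703}{285632} = - \frac{156709}{360580} - \frac{489703}{285632} = - \frac{55334553207}{25748296640} \approx -2.1491$)
$- D = \left(-1\right) \left(- \frac{55334553207}{25748296640}\right) = \frac{55334553207}{25748296640}$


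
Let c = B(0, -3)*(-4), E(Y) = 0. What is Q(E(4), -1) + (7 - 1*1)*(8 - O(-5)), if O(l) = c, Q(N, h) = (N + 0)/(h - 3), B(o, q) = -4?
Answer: -48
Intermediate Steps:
Q(N, h) = N/(-3 + h)
c = 16 (c = -4*(-4) = 16)
O(l) = 16
Q(E(4), -1) + (7 - 1*1)*(8 - O(-5)) = 0/(-3 - 1) + (7 - 1*1)*(8 - 1*16) = 0/(-4) + (7 - 1)*(8 - 16) = 0*(-¼) + 6*(-8) = 0 - 48 = -48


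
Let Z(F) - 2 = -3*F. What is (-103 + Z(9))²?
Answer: 16384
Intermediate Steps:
Z(F) = 2 - 3*F
(-103 + Z(9))² = (-103 + (2 - 3*9))² = (-103 + (2 - 27))² = (-103 - 25)² = (-128)² = 16384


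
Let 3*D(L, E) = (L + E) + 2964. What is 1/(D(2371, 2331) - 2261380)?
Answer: -3/6776474 ≈ -4.4271e-7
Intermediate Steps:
D(L, E) = 988 + E/3 + L/3 (D(L, E) = ((L + E) + 2964)/3 = ((E + L) + 2964)/3 = (2964 + E + L)/3 = 988 + E/3 + L/3)
1/(D(2371, 2331) - 2261380) = 1/((988 + (⅓)*2331 + (⅓)*2371) - 2261380) = 1/((988 + 777 + 2371/3) - 2261380) = 1/(7666/3 - 2261380) = 1/(-6776474/3) = -3/6776474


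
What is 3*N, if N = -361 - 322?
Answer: -2049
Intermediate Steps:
N = -683
3*N = 3*(-683) = -2049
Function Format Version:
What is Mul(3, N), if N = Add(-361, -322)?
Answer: -2049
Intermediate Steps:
N = -683
Mul(3, N) = Mul(3, -683) = -2049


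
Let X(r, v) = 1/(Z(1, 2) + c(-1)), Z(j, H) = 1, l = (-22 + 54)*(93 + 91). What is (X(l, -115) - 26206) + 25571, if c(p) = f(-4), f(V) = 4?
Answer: -3174/5 ≈ -634.80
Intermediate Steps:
c(p) = 4
l = 5888 (l = 32*184 = 5888)
X(r, v) = ⅕ (X(r, v) = 1/(1 + 4) = 1/5 = ⅕)
(X(l, -115) - 26206) + 25571 = (⅕ - 26206) + 25571 = -131029/5 + 25571 = -3174/5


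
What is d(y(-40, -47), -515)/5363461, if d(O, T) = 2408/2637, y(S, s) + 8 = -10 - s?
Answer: 2408/14143446657 ≈ 1.7026e-7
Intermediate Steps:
y(S, s) = -18 - s (y(S, s) = -8 + (-10 - s) = -18 - s)
d(O, T) = 2408/2637 (d(O, T) = 2408*(1/2637) = 2408/2637)
d(y(-40, -47), -515)/5363461 = (2408/2637)/5363461 = (2408/2637)*(1/5363461) = 2408/14143446657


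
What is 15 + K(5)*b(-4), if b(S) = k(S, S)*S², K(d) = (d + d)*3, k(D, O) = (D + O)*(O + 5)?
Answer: -3825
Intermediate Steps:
k(D, O) = (5 + O)*(D + O) (k(D, O) = (D + O)*(5 + O) = (5 + O)*(D + O))
K(d) = 6*d (K(d) = (2*d)*3 = 6*d)
b(S) = S²*(2*S² + 10*S) (b(S) = (S² + 5*S + 5*S + S*S)*S² = (S² + 5*S + 5*S + S²)*S² = (2*S² + 10*S)*S² = S²*(2*S² + 10*S))
15 + K(5)*b(-4) = 15 + (6*5)*(2*(-4)³*(5 - 4)) = 15 + 30*(2*(-64)*1) = 15 + 30*(-128) = 15 - 3840 = -3825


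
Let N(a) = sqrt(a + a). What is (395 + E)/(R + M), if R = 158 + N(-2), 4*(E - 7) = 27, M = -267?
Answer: -35643/9508 - 327*I/4754 ≈ -3.7487 - 0.068784*I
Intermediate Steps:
E = 55/4 (E = 7 + (1/4)*27 = 7 + 27/4 = 55/4 ≈ 13.750)
N(a) = sqrt(2)*sqrt(a) (N(a) = sqrt(2*a) = sqrt(2)*sqrt(a))
R = 158 + 2*I (R = 158 + sqrt(2)*sqrt(-2) = 158 + sqrt(2)*(I*sqrt(2)) = 158 + 2*I ≈ 158.0 + 2.0*I)
(395 + E)/(R + M) = (395 + 55/4)/((158 + 2*I) - 267) = 1635/(4*(-109 + 2*I)) = 1635*((-109 - 2*I)/11885)/4 = 327*(-109 - 2*I)/9508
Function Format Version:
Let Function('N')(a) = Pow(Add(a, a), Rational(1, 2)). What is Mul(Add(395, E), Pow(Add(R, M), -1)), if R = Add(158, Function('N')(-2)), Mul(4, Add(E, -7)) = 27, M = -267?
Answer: Add(Rational(-35643, 9508), Mul(Rational(-327, 4754), I)) ≈ Add(-3.7487, Mul(-0.068784, I))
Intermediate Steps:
E = Rational(55, 4) (E = Add(7, Mul(Rational(1, 4), 27)) = Add(7, Rational(27, 4)) = Rational(55, 4) ≈ 13.750)
Function('N')(a) = Mul(Pow(2, Rational(1, 2)), Pow(a, Rational(1, 2))) (Function('N')(a) = Pow(Mul(2, a), Rational(1, 2)) = Mul(Pow(2, Rational(1, 2)), Pow(a, Rational(1, 2))))
R = Add(158, Mul(2, I)) (R = Add(158, Mul(Pow(2, Rational(1, 2)), Pow(-2, Rational(1, 2)))) = Add(158, Mul(Pow(2, Rational(1, 2)), Mul(I, Pow(2, Rational(1, 2))))) = Add(158, Mul(2, I)) ≈ Add(158.00, Mul(2.0000, I)))
Mul(Add(395, E), Pow(Add(R, M), -1)) = Mul(Add(395, Rational(55, 4)), Pow(Add(Add(158, Mul(2, I)), -267), -1)) = Mul(Rational(1635, 4), Pow(Add(-109, Mul(2, I)), -1)) = Mul(Rational(1635, 4), Mul(Rational(1, 11885), Add(-109, Mul(-2, I)))) = Mul(Rational(327, 9508), Add(-109, Mul(-2, I)))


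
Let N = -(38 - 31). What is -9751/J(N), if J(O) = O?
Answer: 1393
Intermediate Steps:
N = -7 (N = -1*7 = -7)
-9751/J(N) = -9751/(-7) = -9751*(-⅐) = 1393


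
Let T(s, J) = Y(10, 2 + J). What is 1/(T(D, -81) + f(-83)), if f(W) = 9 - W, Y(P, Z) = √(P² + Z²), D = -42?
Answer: 92/2123 - √6341/2123 ≈ 0.0058265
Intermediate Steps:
T(s, J) = √(100 + (2 + J)²) (T(s, J) = √(10² + (2 + J)²) = √(100 + (2 + J)²))
1/(T(D, -81) + f(-83)) = 1/(√(100 + (2 - 81)²) + (9 - 1*(-83))) = 1/(√(100 + (-79)²) + (9 + 83)) = 1/(√(100 + 6241) + 92) = 1/(√6341 + 92) = 1/(92 + √6341)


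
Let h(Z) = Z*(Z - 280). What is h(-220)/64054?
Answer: 55000/32027 ≈ 1.7173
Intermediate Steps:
h(Z) = Z*(-280 + Z)
h(-220)/64054 = -220*(-280 - 220)/64054 = -220*(-500)*(1/64054) = 110000*(1/64054) = 55000/32027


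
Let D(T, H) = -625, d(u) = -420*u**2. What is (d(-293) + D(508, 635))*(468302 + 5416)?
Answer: -17080947038190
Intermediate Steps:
(d(-293) + D(508, 635))*(468302 + 5416) = (-420*(-293)**2 - 625)*(468302 + 5416) = (-420*85849 - 625)*473718 = (-36056580 - 625)*473718 = -36057205*473718 = -17080947038190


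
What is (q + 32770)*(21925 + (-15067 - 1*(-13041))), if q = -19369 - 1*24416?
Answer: -219187485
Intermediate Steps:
q = -43785 (q = -19369 - 24416 = -43785)
(q + 32770)*(21925 + (-15067 - 1*(-13041))) = (-43785 + 32770)*(21925 + (-15067 - 1*(-13041))) = -11015*(21925 + (-15067 + 13041)) = -11015*(21925 - 2026) = -11015*19899 = -219187485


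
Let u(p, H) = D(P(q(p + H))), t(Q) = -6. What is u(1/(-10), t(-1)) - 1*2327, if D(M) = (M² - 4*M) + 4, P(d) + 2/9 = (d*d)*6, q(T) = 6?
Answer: 3513289/81 ≈ 43374.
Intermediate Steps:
P(d) = -2/9 + 6*d² (P(d) = -2/9 + (d*d)*6 = -2/9 + d²*6 = -2/9 + 6*d²)
D(M) = 4 + M² - 4*M
u(p, H) = 3701776/81 (u(p, H) = 4 + (-2/9 + 6*6²)² - 4*(-2/9 + 6*6²) = 4 + (-2/9 + 6*36)² - 4*(-2/9 + 6*36) = 4 + (-2/9 + 216)² - 4*(-2/9 + 216) = 4 + (1942/9)² - 4*1942/9 = 4 + 3771364/81 - 7768/9 = 3701776/81)
u(1/(-10), t(-1)) - 1*2327 = 3701776/81 - 1*2327 = 3701776/81 - 2327 = 3513289/81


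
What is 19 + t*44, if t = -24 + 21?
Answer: -113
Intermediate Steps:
t = -3
19 + t*44 = 19 - 3*44 = 19 - 132 = -113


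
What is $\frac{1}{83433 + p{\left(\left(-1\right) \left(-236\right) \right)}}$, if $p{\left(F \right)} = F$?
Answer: $\frac{1}{83669} \approx 1.1952 \cdot 10^{-5}$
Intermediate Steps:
$\frac{1}{83433 + p{\left(\left(-1\right) \left(-236\right) \right)}} = \frac{1}{83433 - -236} = \frac{1}{83433 + 236} = \frac{1}{83669}$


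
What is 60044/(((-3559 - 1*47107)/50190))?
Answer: -215257740/3619 ≈ -59480.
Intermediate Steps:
60044/(((-3559 - 1*47107)/50190)) = 60044/(((-3559 - 47107)*(1/50190))) = 60044/((-50666*1/50190)) = 60044/(-3619/3585) = 60044*(-3585/3619) = -215257740/3619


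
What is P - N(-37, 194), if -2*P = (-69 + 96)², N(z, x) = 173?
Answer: -1075/2 ≈ -537.50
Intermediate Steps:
P = -729/2 (P = -(-69 + 96)²/2 = -½*27² = -½*729 = -729/2 ≈ -364.50)
P - N(-37, 194) = -729/2 - 1*173 = -729/2 - 173 = -1075/2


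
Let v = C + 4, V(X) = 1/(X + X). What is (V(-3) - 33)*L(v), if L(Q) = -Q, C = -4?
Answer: 0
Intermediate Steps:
V(X) = 1/(2*X)
v = 0 (v = -4 + 4 = 0)
(V(-3) - 33)*L(v) = ((½)/(-3) - 33)*(-1*0) = ((½)*(-⅓) - 33)*0 = (-⅙ - 33)*0 = -199/6*0 = 0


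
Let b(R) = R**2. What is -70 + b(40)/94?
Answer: -2490/47 ≈ -52.979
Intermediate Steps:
-70 + b(40)/94 = -70 + 40**2/94 = -70 + 1600*(1/94) = -70 + 800/47 = -2490/47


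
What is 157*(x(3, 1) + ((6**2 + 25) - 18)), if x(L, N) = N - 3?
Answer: 6437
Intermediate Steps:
x(L, N) = -3 + N
157*(x(3, 1) + ((6**2 + 25) - 18)) = 157*((-3 + 1) + ((6**2 + 25) - 18)) = 157*(-2 + ((36 + 25) - 18)) = 157*(-2 + (61 - 18)) = 157*(-2 + 43) = 157*41 = 6437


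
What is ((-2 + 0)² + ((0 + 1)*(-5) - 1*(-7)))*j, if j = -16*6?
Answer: -576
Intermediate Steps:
j = -96
((-2 + 0)² + ((0 + 1)*(-5) - 1*(-7)))*j = ((-2 + 0)² + ((0 + 1)*(-5) - 1*(-7)))*(-96) = ((-2)² + (1*(-5) + 7))*(-96) = (4 + (-5 + 7))*(-96) = (4 + 2)*(-96) = 6*(-96) = -576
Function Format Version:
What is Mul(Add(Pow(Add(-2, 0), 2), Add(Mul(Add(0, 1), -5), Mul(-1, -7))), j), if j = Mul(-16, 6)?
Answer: -576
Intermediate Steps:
j = -96
Mul(Add(Pow(Add(-2, 0), 2), Add(Mul(Add(0, 1), -5), Mul(-1, -7))), j) = Mul(Add(Pow(Add(-2, 0), 2), Add(Mul(Add(0, 1), -5), Mul(-1, -7))), -96) = Mul(Add(Pow(-2, 2), Add(Mul(1, -5), 7)), -96) = Mul(Add(4, Add(-5, 7)), -96) = Mul(Add(4, 2), -96) = Mul(6, -96) = -576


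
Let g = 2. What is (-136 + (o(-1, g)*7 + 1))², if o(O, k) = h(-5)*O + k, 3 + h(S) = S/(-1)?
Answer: 18225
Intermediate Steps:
h(S) = -3 - S (h(S) = -3 + S/(-1) = -3 + S*(-1) = -3 - S)
o(O, k) = k + 2*O (o(O, k) = (-3 - 1*(-5))*O + k = (-3 + 5)*O + k = 2*O + k = k + 2*O)
(-136 + (o(-1, g)*7 + 1))² = (-136 + ((2 + 2*(-1))*7 + 1))² = (-136 + ((2 - 2)*7 + 1))² = (-136 + (0*7 + 1))² = (-136 + (0 + 1))² = (-136 + 1)² = (-135)² = 18225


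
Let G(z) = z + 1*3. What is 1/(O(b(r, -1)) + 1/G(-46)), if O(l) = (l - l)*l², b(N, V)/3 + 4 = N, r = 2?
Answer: -43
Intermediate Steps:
G(z) = 3 + z (G(z) = z + 3 = 3 + z)
b(N, V) = -12 + 3*N
O(l) = 0 (O(l) = 0*l² = 0)
1/(O(b(r, -1)) + 1/G(-46)) = 1/(0 + 1/(3 - 46)) = 1/(0 + 1/(-43)) = 1/(0 - 1/43) = 1/(-1/43) = -43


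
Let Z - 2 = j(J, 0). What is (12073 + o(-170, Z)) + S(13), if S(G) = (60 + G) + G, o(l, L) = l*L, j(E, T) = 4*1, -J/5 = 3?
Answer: 11139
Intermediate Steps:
J = -15 (J = -5*3 = -15)
j(E, T) = 4
Z = 6 (Z = 2 + 4 = 6)
o(l, L) = L*l
S(G) = 60 + 2*G
(12073 + o(-170, Z)) + S(13) = (12073 + 6*(-170)) + (60 + 2*13) = (12073 - 1020) + (60 + 26) = 11053 + 86 = 11139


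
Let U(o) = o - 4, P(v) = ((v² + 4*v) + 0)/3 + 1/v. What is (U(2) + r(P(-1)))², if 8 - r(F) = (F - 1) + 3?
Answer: 36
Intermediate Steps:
P(v) = 1/v + v²/3 + 4*v/3 (P(v) = (v² + 4*v)*(⅓) + 1/v = (v²/3 + 4*v/3) + 1/v = 1/v + v²/3 + 4*v/3)
r(F) = 6 - F (r(F) = 8 - ((F - 1) + 3) = 8 - ((-1 + F) + 3) = 8 - (2 + F) = 8 + (-2 - F) = 6 - F)
U(o) = -4 + o
(U(2) + r(P(-1)))² = ((-4 + 2) + (6 - (3 + (-1)²*(4 - 1))/(3*(-1))))² = (-2 + (6 - (-1)*(3 + 1*3)/3))² = (-2 + (6 - (-1)*(3 + 3)/3))² = (-2 + (6 - (-1)*6/3))² = (-2 + (6 - 1*(-2)))² = (-2 + (6 + 2))² = (-2 + 8)² = 6² = 36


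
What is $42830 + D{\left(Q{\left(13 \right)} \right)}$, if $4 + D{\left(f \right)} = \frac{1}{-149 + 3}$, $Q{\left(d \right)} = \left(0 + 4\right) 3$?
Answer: $\frac{6252595}{146} \approx 42826.0$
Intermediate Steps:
$Q{\left(d \right)} = 12$ ($Q{\left(d \right)} = 4 \cdot 3 = 12$)
$D{\left(f \right)} = - \frac{585}{146}$ ($D{\left(f \right)} = -4 + \frac{1}{-149 + 3} = -4 + \frac{1}{-146} = -4 - \frac{1}{146} = - \frac{585}{146}$)
$42830 + D{\left(Q{\left(13 \right)} \right)} = 42830 - \frac{585}{146} = \frac{6252595}{146}$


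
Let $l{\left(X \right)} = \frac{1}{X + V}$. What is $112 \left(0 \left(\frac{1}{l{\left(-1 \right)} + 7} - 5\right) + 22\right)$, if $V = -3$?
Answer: $2464$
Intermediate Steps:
$l{\left(X \right)} = \frac{1}{-3 + X}$ ($l{\left(X \right)} = \frac{1}{X - 3} = \frac{1}{-3 + X}$)
$112 \left(0 \left(\frac{1}{l{\left(-1 \right)} + 7} - 5\right) + 22\right) = 112 \left(0 \left(\frac{1}{\frac{1}{-3 - 1} + 7} - 5\right) + 22\right) = 112 \left(0 \left(\frac{1}{\frac{1}{-4} + 7} - 5\right) + 22\right) = 112 \left(0 \left(\frac{1}{- \frac{1}{4} + 7} - 5\right) + 22\right) = 112 \left(0 \left(\frac{1}{\frac{27}{4}} - 5\right) + 22\right) = 112 \left(0 \left(\frac{4}{27} - 5\right) + 22\right) = 112 \left(0 \left(- \frac{131}{27}\right) + 22\right) = 112 \left(0 + 22\right) = 112 \cdot 22 = 2464$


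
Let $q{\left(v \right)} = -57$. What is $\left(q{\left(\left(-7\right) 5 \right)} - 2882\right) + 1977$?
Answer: $-962$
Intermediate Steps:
$\left(q{\left(\left(-7\right) 5 \right)} - 2882\right) + 1977 = \left(-57 - 2882\right) + 1977 = -2939 + 1977 = -962$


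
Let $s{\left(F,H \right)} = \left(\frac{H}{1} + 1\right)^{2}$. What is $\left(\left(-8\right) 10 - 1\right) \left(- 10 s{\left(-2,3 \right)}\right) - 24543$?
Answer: $-11583$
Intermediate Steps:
$s{\left(F,H \right)} = \left(1 + H\right)^{2}$ ($s{\left(F,H \right)} = \left(H 1 + 1\right)^{2} = \left(H + 1\right)^{2} = \left(1 + H\right)^{2}$)
$\left(\left(-8\right) 10 - 1\right) \left(- 10 s{\left(-2,3 \right)}\right) - 24543 = \left(\left(-8\right) 10 - 1\right) \left(- 10 \left(1 + 3\right)^{2}\right) - 24543 = \left(-80 - 1\right) \left(- 10 \cdot 4^{2}\right) - 24543 = - 81 \left(\left(-10\right) 16\right) - 24543 = \left(-81\right) \left(-160\right) - 24543 = 12960 - 24543 = -11583$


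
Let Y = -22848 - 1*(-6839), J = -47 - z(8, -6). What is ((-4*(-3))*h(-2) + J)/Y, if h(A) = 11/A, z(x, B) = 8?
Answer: 121/16009 ≈ 0.0075582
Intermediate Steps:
J = -55 (J = -47 - 1*8 = -47 - 8 = -55)
Y = -16009 (Y = -22848 + 6839 = -16009)
((-4*(-3))*h(-2) + J)/Y = ((-4*(-3))*(11/(-2)) - 55)/(-16009) = (12*(11*(-½)) - 55)*(-1/16009) = (12*(-11/2) - 55)*(-1/16009) = (-66 - 55)*(-1/16009) = -121*(-1/16009) = 121/16009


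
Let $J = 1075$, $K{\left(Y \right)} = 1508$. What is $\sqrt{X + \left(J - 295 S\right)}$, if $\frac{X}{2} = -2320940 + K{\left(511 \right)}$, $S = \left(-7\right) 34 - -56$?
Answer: $i \sqrt{4584099} \approx 2141.1 i$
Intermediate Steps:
$S = -182$ ($S = -238 + 56 = -182$)
$X = -4638864$ ($X = 2 \left(-2320940 + 1508\right) = 2 \left(-2319432\right) = -4638864$)
$\sqrt{X + \left(J - 295 S\right)} = \sqrt{-4638864 + \left(1075 - -53690\right)} = \sqrt{-4638864 + \left(1075 + 53690\right)} = \sqrt{-4638864 + 54765} = \sqrt{-4584099} = i \sqrt{4584099}$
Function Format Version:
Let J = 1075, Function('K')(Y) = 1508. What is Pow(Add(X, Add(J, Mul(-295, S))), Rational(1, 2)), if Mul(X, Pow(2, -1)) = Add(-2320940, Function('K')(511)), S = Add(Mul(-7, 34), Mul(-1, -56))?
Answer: Mul(I, Pow(4584099, Rational(1, 2))) ≈ Mul(2141.1, I)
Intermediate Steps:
S = -182 (S = Add(-238, 56) = -182)
X = -4638864 (X = Mul(2, Add(-2320940, 1508)) = Mul(2, -2319432) = -4638864)
Pow(Add(X, Add(J, Mul(-295, S))), Rational(1, 2)) = Pow(Add(-4638864, Add(1075, Mul(-295, -182))), Rational(1, 2)) = Pow(Add(-4638864, Add(1075, 53690)), Rational(1, 2)) = Pow(Add(-4638864, 54765), Rational(1, 2)) = Pow(-4584099, Rational(1, 2)) = Mul(I, Pow(4584099, Rational(1, 2)))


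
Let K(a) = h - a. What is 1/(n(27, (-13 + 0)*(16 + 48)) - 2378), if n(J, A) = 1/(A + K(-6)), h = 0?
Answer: -826/1964229 ≈ -0.00042052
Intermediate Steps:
K(a) = -a (K(a) = 0 - a = -a)
n(J, A) = 1/(6 + A) (n(J, A) = 1/(A - 1*(-6)) = 1/(A + 6) = 1/(6 + A))
1/(n(27, (-13 + 0)*(16 + 48)) - 2378) = 1/(1/(6 + (-13 + 0)*(16 + 48)) - 2378) = 1/(1/(6 - 13*64) - 2378) = 1/(1/(6 - 832) - 2378) = 1/(1/(-826) - 2378) = 1/(-1/826 - 2378) = 1/(-1964229/826) = -826/1964229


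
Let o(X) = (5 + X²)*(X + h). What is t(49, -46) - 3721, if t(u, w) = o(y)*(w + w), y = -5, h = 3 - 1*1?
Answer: 4559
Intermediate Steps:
h = 2 (h = 3 - 1 = 2)
o(X) = (2 + X)*(5 + X²) (o(X) = (5 + X²)*(X + 2) = (5 + X²)*(2 + X) = (2 + X)*(5 + X²))
t(u, w) = -180*w (t(u, w) = (10 + (-5)³ + 2*(-5)² + 5*(-5))*(w + w) = (10 - 125 + 2*25 - 25)*(2*w) = (10 - 125 + 50 - 25)*(2*w) = -180*w)
t(49, -46) - 3721 = -180*(-46) - 3721 = 8280 - 3721 = 4559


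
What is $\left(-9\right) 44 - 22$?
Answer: $-418$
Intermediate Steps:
$\left(-9\right) 44 - 22 = -396 - 22 = -418$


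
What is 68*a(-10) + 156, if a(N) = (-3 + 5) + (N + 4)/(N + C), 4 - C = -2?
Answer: 394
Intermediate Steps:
C = 6 (C = 4 - 1*(-2) = 4 + 2 = 6)
a(N) = 2 + (4 + N)/(6 + N) (a(N) = (-3 + 5) + (N + 4)/(N + 6) = 2 + (4 + N)/(6 + N))
68*a(-10) + 156 = 68*((16 + 3*(-10))/(6 - 10)) + 156 = 68*((16 - 30)/(-4)) + 156 = 68*(-¼*(-14)) + 156 = 68*(7/2) + 156 = 238 + 156 = 394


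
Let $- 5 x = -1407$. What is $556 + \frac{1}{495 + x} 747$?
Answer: $\frac{720709}{1294} \approx 556.96$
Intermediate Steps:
$x = \frac{1407}{5}$ ($x = \left(- \frac{1}{5}\right) \left(-1407\right) = \frac{1407}{5} \approx 281.4$)
$556 + \frac{1}{495 + x} 747 = 556 + \frac{1}{495 + \frac{1407}{5}} \cdot 747 = 556 + \frac{1}{\frac{3882}{5}} \cdot 747 = 556 + \frac{5}{3882} \cdot 747 = 556 + \frac{1245}{1294} = \frac{720709}{1294}$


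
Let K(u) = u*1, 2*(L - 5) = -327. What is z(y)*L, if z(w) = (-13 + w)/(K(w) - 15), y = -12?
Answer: -7925/54 ≈ -146.76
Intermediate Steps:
L = -317/2 (L = 5 + (1/2)*(-327) = 5 - 327/2 = -317/2 ≈ -158.50)
K(u) = u
z(w) = (-13 + w)/(-15 + w) (z(w) = (-13 + w)/(w - 15) = (-13 + w)/(-15 + w))
z(y)*L = ((-13 - 12)/(-15 - 12))*(-317/2) = (-25/(-27))*(-317/2) = -1/27*(-25)*(-317/2) = (25/27)*(-317/2) = -7925/54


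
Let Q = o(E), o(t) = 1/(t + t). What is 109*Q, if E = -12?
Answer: -109/24 ≈ -4.5417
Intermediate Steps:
o(t) = 1/(2*t)
Q = -1/24 (Q = (½)/(-12) = (½)*(-1/12) = -1/24 ≈ -0.041667)
109*Q = 109*(-1/24) = -109/24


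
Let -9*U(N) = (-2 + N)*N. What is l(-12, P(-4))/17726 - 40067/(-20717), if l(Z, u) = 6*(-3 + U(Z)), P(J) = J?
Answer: 353767216/183614771 ≈ 1.9267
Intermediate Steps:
U(N) = -N*(-2 + N)/9 (U(N) = -(-2 + N)*N/9 = -N*(-2 + N)/9)
l(Z, u) = -18 + 2*Z*(2 - Z)/3 (l(Z, u) = 6*(-3 + Z*(2 - Z)/9) = -18 + 2*Z*(2 - Z)/3)
l(-12, P(-4))/17726 - 40067/(-20717) = (-18 - 2/3*(-12)*(-2 - 12))/17726 - 40067/(-20717) = (-18 - 2/3*(-12)*(-14))*(1/17726) - 40067*(-1/20717) = (-18 - 112)*(1/17726) + 40067/20717 = -130*1/17726 + 40067/20717 = -65/8863 + 40067/20717 = 353767216/183614771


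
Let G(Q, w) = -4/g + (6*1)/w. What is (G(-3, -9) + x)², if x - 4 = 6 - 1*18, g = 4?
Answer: 841/9 ≈ 93.444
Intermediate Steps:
G(Q, w) = -1 + 6/w (G(Q, w) = -4/4 + (6*1)/w = -4*¼ + 6/w = -1 + 6/w)
x = -8 (x = 4 + (6 - 1*18) = 4 + (6 - 18) = 4 - 12 = -8)
(G(-3, -9) + x)² = ((6 - 1*(-9))/(-9) - 8)² = (-(6 + 9)/9 - 8)² = (-⅑*15 - 8)² = (-5/3 - 8)² = (-29/3)² = 841/9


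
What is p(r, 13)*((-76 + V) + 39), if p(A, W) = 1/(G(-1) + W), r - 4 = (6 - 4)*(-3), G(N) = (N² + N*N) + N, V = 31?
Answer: -3/7 ≈ -0.42857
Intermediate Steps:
G(N) = N + 2*N² (G(N) = (N² + N²) + N = 2*N² + N = N + 2*N²)
r = -2 (r = 4 + (6 - 4)*(-3) = 4 + 2*(-3) = 4 - 6 = -2)
p(A, W) = 1/(1 + W) (p(A, W) = 1/(-(1 + 2*(-1)) + W) = 1/(-(1 - 2) + W) = 1/(-1*(-1) + W) = 1/(1 + W))
p(r, 13)*((-76 + V) + 39) = ((-76 + 31) + 39)/(1 + 13) = (-45 + 39)/14 = (1/14)*(-6) = -3/7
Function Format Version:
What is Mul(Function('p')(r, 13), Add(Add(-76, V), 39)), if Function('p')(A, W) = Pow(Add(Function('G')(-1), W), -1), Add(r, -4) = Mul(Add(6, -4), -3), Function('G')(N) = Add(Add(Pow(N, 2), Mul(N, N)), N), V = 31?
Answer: Rational(-3, 7) ≈ -0.42857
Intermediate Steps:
Function('G')(N) = Add(N, Mul(2, Pow(N, 2))) (Function('G')(N) = Add(Add(Pow(N, 2), Pow(N, 2)), N) = Add(Mul(2, Pow(N, 2)), N) = Add(N, Mul(2, Pow(N, 2))))
r = -2 (r = Add(4, Mul(Add(6, -4), -3)) = Add(4, Mul(2, -3)) = Add(4, -6) = -2)
Function('p')(A, W) = Pow(Add(1, W), -1) (Function('p')(A, W) = Pow(Add(Mul(-1, Add(1, Mul(2, -1))), W), -1) = Pow(Add(Mul(-1, Add(1, -2)), W), -1) = Pow(Add(Mul(-1, -1), W), -1) = Pow(Add(1, W), -1))
Mul(Function('p')(r, 13), Add(Add(-76, V), 39)) = Mul(Pow(Add(1, 13), -1), Add(Add(-76, 31), 39)) = Mul(Pow(14, -1), Add(-45, 39)) = Mul(Rational(1, 14), -6) = Rational(-3, 7)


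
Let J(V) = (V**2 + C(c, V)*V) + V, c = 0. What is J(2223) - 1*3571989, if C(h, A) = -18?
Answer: 1331949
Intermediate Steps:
J(V) = V**2 - 17*V (J(V) = (V**2 - 18*V) + V = V**2 - 17*V)
J(2223) - 1*3571989 = 2223*(-17 + 2223) - 1*3571989 = 2223*2206 - 3571989 = 4903938 - 3571989 = 1331949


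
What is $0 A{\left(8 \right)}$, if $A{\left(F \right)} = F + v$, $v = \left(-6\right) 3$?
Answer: $0$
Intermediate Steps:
$v = -18$
$A{\left(F \right)} = -18 + F$ ($A{\left(F \right)} = F - 18 = -18 + F$)
$0 A{\left(8 \right)} = 0 \left(-18 + 8\right) = 0 \left(-10\right) = 0$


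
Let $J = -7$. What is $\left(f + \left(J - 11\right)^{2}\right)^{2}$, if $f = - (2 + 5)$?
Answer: $100489$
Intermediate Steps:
$f = -7$ ($f = \left(-1\right) 7 = -7$)
$\left(f + \left(J - 11\right)^{2}\right)^{2} = \left(-7 + \left(-7 - 11\right)^{2}\right)^{2} = \left(-7 + \left(-18\right)^{2}\right)^{2} = \left(-7 + 324\right)^{2} = 317^{2} = 100489$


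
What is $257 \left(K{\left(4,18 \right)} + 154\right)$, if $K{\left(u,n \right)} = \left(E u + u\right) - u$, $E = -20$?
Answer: $19018$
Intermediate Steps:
$K{\left(u,n \right)} = - 20 u$ ($K{\left(u,n \right)} = \left(- 20 u + u\right) - u = - 19 u - u = - 20 u$)
$257 \left(K{\left(4,18 \right)} + 154\right) = 257 \left(\left(-20\right) 4 + 154\right) = 257 \left(-80 + 154\right) = 257 \cdot 74 = 19018$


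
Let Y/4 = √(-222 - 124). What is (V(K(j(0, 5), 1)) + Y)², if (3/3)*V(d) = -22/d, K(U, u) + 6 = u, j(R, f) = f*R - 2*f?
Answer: -137916/25 + 176*I*√346/5 ≈ -5516.6 + 654.76*I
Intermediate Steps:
j(R, f) = -2*f + R*f (j(R, f) = R*f - 2*f = -2*f + R*f)
K(U, u) = -6 + u
V(d) = -22/d
Y = 4*I*√346 (Y = 4*√(-222 - 124) = 4*√(-346) = 4*(I*√346) = 4*I*√346 ≈ 74.404*I)
(V(K(j(0, 5), 1)) + Y)² = (-22/(-6 + 1) + 4*I*√346)² = (-22/(-5) + 4*I*√346)² = (-22*(-⅕) + 4*I*√346)² = (22/5 + 4*I*√346)²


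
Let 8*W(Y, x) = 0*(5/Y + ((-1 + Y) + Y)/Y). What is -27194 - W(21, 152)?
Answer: -27194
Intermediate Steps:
W(Y, x) = 0 (W(Y, x) = (0*(5/Y + ((-1 + Y) + Y)/Y))/8 = (0*(5/Y + (-1 + 2*Y)/Y))/8 = (1/8)*0 = 0)
-27194 - W(21, 152) = -27194 - 1*0 = -27194 + 0 = -27194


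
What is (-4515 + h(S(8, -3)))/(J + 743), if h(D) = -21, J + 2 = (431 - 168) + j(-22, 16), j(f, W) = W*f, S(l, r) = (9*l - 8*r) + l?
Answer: -1134/163 ≈ -6.9571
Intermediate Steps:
S(l, r) = -8*r + 10*l (S(l, r) = (-8*r + 9*l) + l = -8*r + 10*l)
J = -91 (J = -2 + ((431 - 168) + 16*(-22)) = -2 + (263 - 352) = -2 - 89 = -91)
(-4515 + h(S(8, -3)))/(J + 743) = (-4515 - 21)/(-91 + 743) = -4536/652 = -4536*1/652 = -1134/163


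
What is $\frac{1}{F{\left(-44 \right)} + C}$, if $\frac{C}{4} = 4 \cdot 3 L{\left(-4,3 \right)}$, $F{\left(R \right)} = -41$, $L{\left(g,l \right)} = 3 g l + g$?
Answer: $- \frac{1}{1961} \approx -0.00050994$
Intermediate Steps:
$L{\left(g,l \right)} = g + 3 g l$ ($L{\left(g,l \right)} = 3 g l + g = g + 3 g l$)
$C = -1920$ ($C = 4 \cdot 4 \cdot 3 \left(- 4 \left(1 + 3 \cdot 3\right)\right) = 4 \cdot 4 \cdot 3 \left(- 4 \left(1 + 9\right)\right) = 4 \cdot 4 \cdot 3 \left(\left(-4\right) 10\right) = 4 \cdot 4 \cdot 3 \left(-40\right) = 4 \cdot 4 \left(-120\right) = 4 \left(-480\right) = -1920$)
$\frac{1}{F{\left(-44 \right)} + C} = \frac{1}{-41 - 1920} = \frac{1}{-1961} = - \frac{1}{1961}$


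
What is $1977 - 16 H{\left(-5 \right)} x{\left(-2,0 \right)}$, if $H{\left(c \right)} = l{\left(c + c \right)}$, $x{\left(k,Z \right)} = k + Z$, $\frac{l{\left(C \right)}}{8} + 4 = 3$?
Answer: $1721$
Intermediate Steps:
$l{\left(C \right)} = -8$ ($l{\left(C \right)} = -32 + 8 \cdot 3 = -32 + 24 = -8$)
$x{\left(k,Z \right)} = Z + k$
$H{\left(c \right)} = -8$
$1977 - 16 H{\left(-5 \right)} x{\left(-2,0 \right)} = 1977 - 16 \left(-8\right) \left(0 - 2\right) = 1977 - \left(-128\right) \left(-2\right) = 1977 - 256 = 1721$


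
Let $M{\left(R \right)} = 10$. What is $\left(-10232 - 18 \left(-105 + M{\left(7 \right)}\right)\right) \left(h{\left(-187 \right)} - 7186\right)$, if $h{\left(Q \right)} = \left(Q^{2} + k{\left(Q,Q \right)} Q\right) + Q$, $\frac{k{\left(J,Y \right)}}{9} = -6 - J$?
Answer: $2360824094$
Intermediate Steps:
$k{\left(J,Y \right)} = -54 - 9 J$ ($k{\left(J,Y \right)} = 9 \left(-6 - J\right) = -54 - 9 J$)
$h{\left(Q \right)} = Q + Q^{2} + Q \left(-54 - 9 Q\right)$ ($h{\left(Q \right)} = \left(Q^{2} + \left(-54 - 9 Q\right) Q\right) + Q = \left(Q^{2} + Q \left(-54 - 9 Q\right)\right) + Q = Q + Q^{2} + Q \left(-54 - 9 Q\right)$)
$\left(-10232 - 18 \left(-105 + M{\left(7 \right)}\right)\right) \left(h{\left(-187 \right)} - 7186\right) = \left(-10232 - 18 \left(-105 + 10\right)\right) \left(- 187 \left(-53 - -1496\right) - 7186\right) = \left(-10232 - -1710\right) \left(- 187 \left(-53 + 1496\right) - 7186\right) = \left(-10232 + 1710\right) \left(\left(-187\right) 1443 - 7186\right) = - 8522 \left(-269841 - 7186\right) = \left(-8522\right) \left(-277027\right) = 2360824094$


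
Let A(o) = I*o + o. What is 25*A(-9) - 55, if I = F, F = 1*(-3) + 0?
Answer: 395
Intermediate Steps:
F = -3 (F = -3 + 0 = -3)
I = -3
A(o) = -2*o (A(o) = -3*o + o = -2*o)
25*A(-9) - 55 = 25*(-2*(-9)) - 55 = 25*18 - 55 = 450 - 55 = 395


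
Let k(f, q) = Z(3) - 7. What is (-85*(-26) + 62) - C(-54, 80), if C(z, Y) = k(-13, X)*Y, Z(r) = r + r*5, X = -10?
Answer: 1392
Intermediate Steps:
Z(r) = 6*r (Z(r) = r + 5*r = 6*r)
k(f, q) = 11 (k(f, q) = 6*3 - 7 = 18 - 7 = 11)
C(z, Y) = 11*Y
(-85*(-26) + 62) - C(-54, 80) = (-85*(-26) + 62) - 11*80 = (2210 + 62) - 1*880 = 2272 - 880 = 1392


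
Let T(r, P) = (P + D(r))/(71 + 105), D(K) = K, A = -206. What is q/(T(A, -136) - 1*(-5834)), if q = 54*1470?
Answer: 6985440/513221 ≈ 13.611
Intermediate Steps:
T(r, P) = P/176 + r/176 (T(r, P) = (P + r)/(71 + 105) = (P + r)/176 = (P + r)*(1/176) = P/176 + r/176)
q = 79380
q/(T(A, -136) - 1*(-5834)) = 79380/(((1/176)*(-136) + (1/176)*(-206)) - 1*(-5834)) = 79380/((-17/22 - 103/88) + 5834) = 79380/(-171/88 + 5834) = 79380/(513221/88) = 79380*(88/513221) = 6985440/513221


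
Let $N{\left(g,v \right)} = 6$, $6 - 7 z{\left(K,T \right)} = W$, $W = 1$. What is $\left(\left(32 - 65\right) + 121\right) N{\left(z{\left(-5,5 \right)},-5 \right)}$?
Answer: $528$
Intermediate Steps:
$z{\left(K,T \right)} = \frac{5}{7}$ ($z{\left(K,T \right)} = \frac{6}{7} - \frac{1}{7} = \frac{5}{7}$)
$\left(\left(32 - 65\right) + 121\right) N{\left(z{\left(-5,5 \right)},-5 \right)} = \left(\left(32 - 65\right) + 121\right) 6 = \left(-33 + 121\right) 6 = 88 \cdot 6 = 528$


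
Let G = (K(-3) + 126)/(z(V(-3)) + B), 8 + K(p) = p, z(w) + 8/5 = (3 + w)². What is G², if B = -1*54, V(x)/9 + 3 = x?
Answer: 330625/161976529 ≈ 0.0020412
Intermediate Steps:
V(x) = -27 + 9*x
B = -54
z(w) = -8/5 + (3 + w)²
K(p) = -8 + p
G = 575/12727 (G = ((-8 - 3) + 126)/((-8/5 + (3 + (-27 + 9*(-3)))²) - 54) = (-11 + 126)/((-8/5 + (3 + (-27 - 27))²) - 54) = 115/((-8/5 + (3 - 54)²) - 54) = 115/((-8/5 + (-51)²) - 54) = 115/((-8/5 + 2601) - 54) = 115/(12997/5 - 54) = 115/(12727/5) = 115*(5/12727) = 575/12727 ≈ 0.045180)
G² = (575/12727)² = 330625/161976529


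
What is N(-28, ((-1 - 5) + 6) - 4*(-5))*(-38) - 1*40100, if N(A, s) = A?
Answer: -39036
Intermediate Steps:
N(-28, ((-1 - 5) + 6) - 4*(-5))*(-38) - 1*40100 = -28*(-38) - 1*40100 = 1064 - 40100 = -39036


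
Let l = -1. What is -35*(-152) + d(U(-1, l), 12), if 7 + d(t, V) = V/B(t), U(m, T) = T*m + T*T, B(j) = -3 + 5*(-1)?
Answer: 10623/2 ≈ 5311.5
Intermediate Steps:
B(j) = -8 (B(j) = -3 - 5 = -8)
U(m, T) = T**2 + T*m (U(m, T) = T*m + T**2 = T**2 + T*m)
d(t, V) = -7 - V/8 (d(t, V) = -7 + V/(-8) = -7 + V*(-1/8) = -7 - V/8)
-35*(-152) + d(U(-1, l), 12) = -35*(-152) + (-7 - 1/8*12) = 5320 + (-7 - 3/2) = 5320 - 17/2 = 10623/2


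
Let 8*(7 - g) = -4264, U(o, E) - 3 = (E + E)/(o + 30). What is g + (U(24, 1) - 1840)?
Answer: -35018/27 ≈ -1297.0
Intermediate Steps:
U(o, E) = 3 + 2*E/(30 + o) (U(o, E) = 3 + (E + E)/(o + 30) = 3 + (2*E)/(30 + o) = 3 + 2*E/(30 + o))
g = 540 (g = 7 - ⅛*(-4264) = 7 + 533 = 540)
g + (U(24, 1) - 1840) = 540 + ((90 + 2*1 + 3*24)/(30 + 24) - 1840) = 540 + ((90 + 2 + 72)/54 - 1840) = 540 + ((1/54)*164 - 1840) = 540 + (82/27 - 1840) = 540 - 49598/27 = -35018/27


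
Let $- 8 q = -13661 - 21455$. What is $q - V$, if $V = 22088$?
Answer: $- \frac{35397}{2} \approx -17699.0$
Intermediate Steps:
$q = \frac{8779}{2}$ ($q = - \frac{-13661 - 21455}{8} = \left(- \frac{1}{8}\right) \left(-35116\right) = \frac{8779}{2} \approx 4389.5$)
$q - V = \frac{8779}{2} - 22088 = - \frac{35397}{2}$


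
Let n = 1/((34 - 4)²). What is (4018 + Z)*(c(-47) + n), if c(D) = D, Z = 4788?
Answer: -186242497/450 ≈ -4.1387e+5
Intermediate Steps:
n = 1/900 (n = 1/(30²) = 1/900 ≈ 0.0011111)
(4018 + Z)*(c(-47) + n) = (4018 + 4788)*(-47 + 1/900) = 8806*(-42299/900) = -186242497/450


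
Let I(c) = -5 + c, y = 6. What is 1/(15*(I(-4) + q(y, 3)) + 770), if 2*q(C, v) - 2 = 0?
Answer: 1/650 ≈ 0.0015385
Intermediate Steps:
q(C, v) = 1 (q(C, v) = 1 + (½)*0 = 1 + 0 = 1)
1/(15*(I(-4) + q(y, 3)) + 770) = 1/(15*((-5 - 4) + 1) + 770) = 1/(15*(-9 + 1) + 770) = 1/(15*(-8) + 770) = 1/(-120 + 770) = 1/650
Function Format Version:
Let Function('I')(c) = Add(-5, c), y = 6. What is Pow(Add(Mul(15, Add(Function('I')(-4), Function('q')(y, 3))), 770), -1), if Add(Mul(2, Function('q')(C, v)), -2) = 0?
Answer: Rational(1, 650) ≈ 0.0015385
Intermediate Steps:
Function('q')(C, v) = 1 (Function('q')(C, v) = Add(1, Mul(Rational(1, 2), 0)) = Add(1, 0) = 1)
Pow(Add(Mul(15, Add(Function('I')(-4), Function('q')(y, 3))), 770), -1) = Pow(Add(Mul(15, Add(Add(-5, -4), 1)), 770), -1) = Pow(Add(Mul(15, Add(-9, 1)), 770), -1) = Pow(Add(Mul(15, -8), 770), -1) = Pow(Add(-120, 770), -1) = Pow(650, -1) = Rational(1, 650)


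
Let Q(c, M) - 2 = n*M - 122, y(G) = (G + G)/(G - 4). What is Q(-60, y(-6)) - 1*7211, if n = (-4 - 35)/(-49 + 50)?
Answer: -36889/5 ≈ -7377.8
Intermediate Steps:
n = -39 (n = -39/1 = -39*1 = -39)
y(G) = 2*G/(-4 + G) (y(G) = (2*G)/(-4 + G) = 2*G/(-4 + G))
Q(c, M) = -120 - 39*M (Q(c, M) = 2 + (-39*M - 122) = 2 + (-122 - 39*M) = -120 - 39*M)
Q(-60, y(-6)) - 1*7211 = (-120 - 78*(-6)/(-4 - 6)) - 1*7211 = (-120 - 78*(-6)/(-10)) - 7211 = (-120 - 78*(-6)*(-1)/10) - 7211 = (-120 - 39*6/5) - 7211 = (-120 - 234/5) - 7211 = -834/5 - 7211 = -36889/5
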